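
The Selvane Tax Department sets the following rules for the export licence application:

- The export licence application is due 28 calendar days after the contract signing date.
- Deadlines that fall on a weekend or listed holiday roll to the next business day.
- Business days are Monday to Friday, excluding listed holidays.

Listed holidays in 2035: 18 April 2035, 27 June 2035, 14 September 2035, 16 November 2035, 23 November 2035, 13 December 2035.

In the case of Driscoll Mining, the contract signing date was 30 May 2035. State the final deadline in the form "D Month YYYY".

28 June 2035

Adding 28 calendar days to 30 May 2035 gives 27 June 2035.
27 June 2035 falls on a listed holiday. Rolling to the next business day gives 28 June 2035, a Thursday.
Final deadline: 28 June 2035.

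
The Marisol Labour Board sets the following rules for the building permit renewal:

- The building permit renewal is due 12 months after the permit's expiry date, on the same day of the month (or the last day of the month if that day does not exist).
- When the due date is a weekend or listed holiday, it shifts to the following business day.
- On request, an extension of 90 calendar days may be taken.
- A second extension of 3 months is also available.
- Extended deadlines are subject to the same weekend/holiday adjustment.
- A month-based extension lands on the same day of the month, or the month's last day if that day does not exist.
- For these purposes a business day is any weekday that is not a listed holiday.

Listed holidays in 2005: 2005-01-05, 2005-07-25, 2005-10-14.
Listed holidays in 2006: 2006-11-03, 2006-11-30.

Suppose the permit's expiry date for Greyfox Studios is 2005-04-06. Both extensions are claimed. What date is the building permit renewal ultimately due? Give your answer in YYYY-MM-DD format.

12 months from 2005-04-06 is 2006-04-06.
2006-04-06 is a Thursday and not a listed holiday, so it stands.
Applying the 90-calendar-day extension: 2006-04-06 + 90 days = 2006-07-05.
2006-07-05 falls on a Wednesday, which is a business day, so no adjustment is needed.
The 3 months extension carries 2006-07-05 to 2006-10-05.
Since 2006-10-05 is a Thursday and not a holiday, the date is unchanged.
Deadline: 2006-10-05.

2006-10-05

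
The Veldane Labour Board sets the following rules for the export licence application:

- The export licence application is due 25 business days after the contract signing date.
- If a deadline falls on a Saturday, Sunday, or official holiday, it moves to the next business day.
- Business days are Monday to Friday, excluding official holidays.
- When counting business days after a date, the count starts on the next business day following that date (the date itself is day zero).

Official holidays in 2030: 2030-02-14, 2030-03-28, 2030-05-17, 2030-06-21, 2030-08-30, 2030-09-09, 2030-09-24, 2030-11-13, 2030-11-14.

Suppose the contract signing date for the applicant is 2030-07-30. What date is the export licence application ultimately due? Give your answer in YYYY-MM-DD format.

2030-09-04

Starting the day after 2030-07-30 and counting 25 business days lands on 2030-09-04.
2030-09-04 falls on a Wednesday, which is a business day, so no adjustment is needed.
Final deadline: 2030-09-04.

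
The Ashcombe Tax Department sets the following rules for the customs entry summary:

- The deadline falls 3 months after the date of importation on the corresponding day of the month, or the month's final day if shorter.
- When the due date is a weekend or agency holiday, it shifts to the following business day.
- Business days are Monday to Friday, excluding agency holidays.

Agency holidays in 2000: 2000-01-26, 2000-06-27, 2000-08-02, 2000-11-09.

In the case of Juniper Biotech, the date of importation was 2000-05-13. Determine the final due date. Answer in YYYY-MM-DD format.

2000-08-14

3 months after 2000-05-13, on the same day of the month, is 2000-08-13.
2000-08-13 falls on a Sunday. Rolling to the next business day gives 2000-08-14, a Monday.
Final deadline: 2000-08-14.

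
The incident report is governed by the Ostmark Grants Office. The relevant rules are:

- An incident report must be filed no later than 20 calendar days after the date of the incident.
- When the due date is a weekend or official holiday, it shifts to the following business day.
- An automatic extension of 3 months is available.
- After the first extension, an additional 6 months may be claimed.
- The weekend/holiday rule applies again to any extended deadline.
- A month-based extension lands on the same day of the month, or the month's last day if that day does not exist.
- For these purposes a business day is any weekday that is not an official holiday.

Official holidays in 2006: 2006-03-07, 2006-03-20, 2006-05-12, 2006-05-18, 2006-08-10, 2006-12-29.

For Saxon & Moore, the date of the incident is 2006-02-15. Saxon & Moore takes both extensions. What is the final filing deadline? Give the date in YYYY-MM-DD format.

2006-12-08

Trigger date 2006-02-15 + 20 calendar days = 2006-03-07.
Because 2006-03-07 is a listed holiday, the deadline becomes 2006-03-08 (Wednesday).
Applying the 3 months extension: 3 months after 2006-03-08 is 2006-06-08.
2006-06-08 (Thursday) is already a business day.
The 6 months extension carries 2006-06-08 to 2006-12-08.
Since 2006-12-08 is a Friday and not a holiday, the date is unchanged.
Final deadline: 2006-12-08.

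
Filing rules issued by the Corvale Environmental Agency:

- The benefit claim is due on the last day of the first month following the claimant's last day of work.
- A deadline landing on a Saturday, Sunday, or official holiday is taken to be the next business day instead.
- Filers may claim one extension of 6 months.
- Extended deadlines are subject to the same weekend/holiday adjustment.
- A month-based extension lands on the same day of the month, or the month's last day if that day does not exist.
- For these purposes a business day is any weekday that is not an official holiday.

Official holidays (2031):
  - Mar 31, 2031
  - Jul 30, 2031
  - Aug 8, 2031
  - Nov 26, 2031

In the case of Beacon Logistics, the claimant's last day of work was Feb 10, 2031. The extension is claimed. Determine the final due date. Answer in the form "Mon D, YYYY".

1 month after Feb 10, 2031 is March 2031; that month ends on Mar 31, 2031.
Mar 31, 2031 is a listed holiday, so it moves to the next business day, Apr 1, 2031 (Tuesday).
The 6 months extension carries Apr 1, 2031 to Oct 1, 2031.
Oct 1, 2031 (Wednesday) is already a business day.
Deadline: Oct 1, 2031.

Oct 1, 2031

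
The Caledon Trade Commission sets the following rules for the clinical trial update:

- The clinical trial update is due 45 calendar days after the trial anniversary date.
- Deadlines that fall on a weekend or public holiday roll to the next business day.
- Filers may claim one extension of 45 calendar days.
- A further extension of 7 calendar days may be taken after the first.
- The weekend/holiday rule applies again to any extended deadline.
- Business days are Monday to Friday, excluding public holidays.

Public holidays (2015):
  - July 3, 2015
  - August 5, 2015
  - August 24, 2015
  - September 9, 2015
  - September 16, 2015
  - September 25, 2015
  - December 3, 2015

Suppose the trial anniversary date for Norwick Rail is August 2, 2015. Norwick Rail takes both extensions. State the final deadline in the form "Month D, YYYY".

45 calendar days after August 2, 2015 is September 16, 2015.
September 16, 2015 is a listed holiday, so it moves to the next business day, September 17, 2015 (Thursday).
The 45-calendar-day extension moves the deadline from September 17, 2015 to November 1, 2015.
November 1, 2015 is a Sunday, so it moves to the next business day, November 2, 2015 (Monday).
Add the 7 calendar-day extension to November 2, 2015: November 9, 2015.
Since November 9, 2015 is a Monday and not a holiday, the date is unchanged.
Final deadline: November 9, 2015.

November 9, 2015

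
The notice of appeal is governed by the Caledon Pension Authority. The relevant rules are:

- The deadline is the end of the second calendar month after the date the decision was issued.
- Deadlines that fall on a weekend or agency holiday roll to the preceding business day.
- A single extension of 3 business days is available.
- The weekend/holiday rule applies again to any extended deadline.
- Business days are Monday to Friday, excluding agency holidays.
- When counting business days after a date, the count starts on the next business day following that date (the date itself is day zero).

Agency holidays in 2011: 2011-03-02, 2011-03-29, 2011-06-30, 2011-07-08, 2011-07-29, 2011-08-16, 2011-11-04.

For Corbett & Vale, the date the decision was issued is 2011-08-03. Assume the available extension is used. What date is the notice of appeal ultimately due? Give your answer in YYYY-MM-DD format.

2011-11-03

2 months after 2011-08-03 is October 2011; that month ends on 2011-10-31.
Since 2011-10-31 is a Monday and not a holiday, the date is unchanged.
Counting 3 further business days from 2011-10-31 reaches 2011-11-03.
2011-11-03 (Thursday) is already a business day.
So the filing is due 2011-11-03.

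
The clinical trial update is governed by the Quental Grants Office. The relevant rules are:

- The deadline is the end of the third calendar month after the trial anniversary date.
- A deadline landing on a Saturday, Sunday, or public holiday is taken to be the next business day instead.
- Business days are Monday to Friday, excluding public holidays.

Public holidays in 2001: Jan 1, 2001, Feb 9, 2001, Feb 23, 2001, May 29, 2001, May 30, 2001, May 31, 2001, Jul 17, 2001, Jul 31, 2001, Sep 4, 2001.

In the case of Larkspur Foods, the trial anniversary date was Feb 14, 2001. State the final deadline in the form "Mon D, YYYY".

3 months after Feb 14, 2001 falls in May 2001; the last day of that month is May 31, 2001.
May 31, 2001 is a listed holiday, so it moves to the next business day, Jun 1, 2001 (Friday).
So the filing is due Jun 1, 2001.

Jun 1, 2001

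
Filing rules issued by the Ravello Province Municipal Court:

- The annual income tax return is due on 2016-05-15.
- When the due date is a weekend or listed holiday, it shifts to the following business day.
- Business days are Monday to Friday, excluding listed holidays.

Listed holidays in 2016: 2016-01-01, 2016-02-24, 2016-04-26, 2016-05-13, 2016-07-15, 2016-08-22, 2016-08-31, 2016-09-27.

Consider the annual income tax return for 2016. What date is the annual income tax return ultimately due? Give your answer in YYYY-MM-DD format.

2016-05-16

The stated deadline is 2016-05-15.
2016-05-15 is a Sunday; the next business day is 2016-05-16 (Monday).
So the filing is due 2016-05-16.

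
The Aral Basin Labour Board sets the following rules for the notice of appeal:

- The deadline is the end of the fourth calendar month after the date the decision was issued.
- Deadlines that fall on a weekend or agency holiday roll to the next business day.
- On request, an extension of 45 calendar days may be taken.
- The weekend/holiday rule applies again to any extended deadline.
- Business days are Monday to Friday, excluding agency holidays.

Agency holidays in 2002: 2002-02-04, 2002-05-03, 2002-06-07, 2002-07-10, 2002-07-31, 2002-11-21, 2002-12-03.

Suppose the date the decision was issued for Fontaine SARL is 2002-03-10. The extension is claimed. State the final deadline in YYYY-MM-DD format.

4 months after 2002-03-10 falls in July 2002; the last day of that month is 2002-07-31.
2002-07-31 is a listed holiday; the next business day is 2002-08-01 (Thursday).
Applying the 45-calendar-day extension: 2002-08-01 + 45 days = 2002-09-15.
2002-09-15 is a Sunday, so it moves to the next business day, 2002-09-16 (Monday).
Deadline: 2002-09-16.

2002-09-16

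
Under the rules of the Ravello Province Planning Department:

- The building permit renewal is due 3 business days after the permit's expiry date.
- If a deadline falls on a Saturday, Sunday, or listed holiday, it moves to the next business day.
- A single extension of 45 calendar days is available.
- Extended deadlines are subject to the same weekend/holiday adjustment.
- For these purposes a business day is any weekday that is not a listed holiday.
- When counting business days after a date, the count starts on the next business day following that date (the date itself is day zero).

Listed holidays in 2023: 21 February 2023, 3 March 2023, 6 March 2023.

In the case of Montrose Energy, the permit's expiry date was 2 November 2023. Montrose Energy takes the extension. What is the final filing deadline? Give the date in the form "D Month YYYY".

22 December 2023

3 business days after 2 November 2023, excluding weekends and holidays, is 7 November 2023.
7 November 2023 (Tuesday) is already a business day.
With the 45-day extension, 7 November 2023 becomes 22 December 2023.
22 December 2023 falls on a Friday, which is a business day, so no adjustment is needed.
The final due date is 22 December 2023.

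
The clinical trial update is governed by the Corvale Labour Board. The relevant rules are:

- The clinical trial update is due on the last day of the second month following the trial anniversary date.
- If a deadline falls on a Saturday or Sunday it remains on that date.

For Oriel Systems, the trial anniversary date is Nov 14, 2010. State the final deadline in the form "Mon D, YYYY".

Jan 31, 2011

2 months after Nov 14, 2010 is January 2011; that month ends on Jan 31, 2011.
No adjustment is made for weekends or holidays, so Jan 31, 2011 stands.
Final deadline: Jan 31, 2011.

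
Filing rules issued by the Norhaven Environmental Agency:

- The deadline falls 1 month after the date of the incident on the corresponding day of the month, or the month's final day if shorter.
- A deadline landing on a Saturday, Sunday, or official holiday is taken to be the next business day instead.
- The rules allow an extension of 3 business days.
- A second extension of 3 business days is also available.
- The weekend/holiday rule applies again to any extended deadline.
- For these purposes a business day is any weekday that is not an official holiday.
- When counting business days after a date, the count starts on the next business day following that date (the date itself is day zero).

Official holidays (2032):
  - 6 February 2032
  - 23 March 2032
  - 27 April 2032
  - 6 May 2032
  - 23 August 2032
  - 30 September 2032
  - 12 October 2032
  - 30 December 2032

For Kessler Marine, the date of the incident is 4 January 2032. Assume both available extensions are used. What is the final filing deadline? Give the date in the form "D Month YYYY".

1 month from 4 January 2032 is 4 February 2032.
4 February 2032 is a Wednesday and not a listed holiday, so it stands.
The 3-business-day extension runs from 4 February 2032 to 10 February 2032.
10 February 2032 is a Tuesday and not a listed holiday, so it stands.
Counting 3 further business days from 10 February 2032 reaches 13 February 2032.
13 February 2032 is a Friday and not a listed holiday, so it stands.
Final deadline: 13 February 2032.

13 February 2032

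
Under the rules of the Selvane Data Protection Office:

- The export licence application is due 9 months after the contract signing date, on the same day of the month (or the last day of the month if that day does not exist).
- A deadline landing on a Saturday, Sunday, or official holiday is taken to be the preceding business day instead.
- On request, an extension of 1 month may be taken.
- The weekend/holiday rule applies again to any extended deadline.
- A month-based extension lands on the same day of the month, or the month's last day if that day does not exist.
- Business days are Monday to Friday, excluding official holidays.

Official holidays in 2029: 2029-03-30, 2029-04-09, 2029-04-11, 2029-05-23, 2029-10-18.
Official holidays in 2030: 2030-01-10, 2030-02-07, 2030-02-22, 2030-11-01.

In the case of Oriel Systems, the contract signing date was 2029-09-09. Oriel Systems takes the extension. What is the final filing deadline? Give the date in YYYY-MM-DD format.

Moving 9 months forward from 2029-09-09 on the corresponding day gives 2030-06-09.
2030-06-09 is a Sunday; the preceding business day is 2030-06-07 (Friday).
Add 1 month to 2030-06-07: 2030-07-07.
2030-07-07 is a Sunday; the preceding business day is 2030-07-05 (Friday).
Final deadline: 2030-07-05.

2030-07-05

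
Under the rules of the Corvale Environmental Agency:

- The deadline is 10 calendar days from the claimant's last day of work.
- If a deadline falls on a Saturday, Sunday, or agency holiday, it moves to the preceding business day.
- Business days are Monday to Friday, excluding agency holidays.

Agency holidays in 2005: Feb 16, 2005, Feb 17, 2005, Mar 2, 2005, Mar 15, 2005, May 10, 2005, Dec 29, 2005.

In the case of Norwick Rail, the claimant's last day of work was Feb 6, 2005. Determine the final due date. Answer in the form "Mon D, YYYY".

Feb 15, 2005

From Feb 6, 2005, 10 calendar days later is Feb 16, 2005.
Because Feb 16, 2005 is a listed holiday, the deadline becomes Feb 15, 2005 (Tuesday).
Deadline: Feb 15, 2005.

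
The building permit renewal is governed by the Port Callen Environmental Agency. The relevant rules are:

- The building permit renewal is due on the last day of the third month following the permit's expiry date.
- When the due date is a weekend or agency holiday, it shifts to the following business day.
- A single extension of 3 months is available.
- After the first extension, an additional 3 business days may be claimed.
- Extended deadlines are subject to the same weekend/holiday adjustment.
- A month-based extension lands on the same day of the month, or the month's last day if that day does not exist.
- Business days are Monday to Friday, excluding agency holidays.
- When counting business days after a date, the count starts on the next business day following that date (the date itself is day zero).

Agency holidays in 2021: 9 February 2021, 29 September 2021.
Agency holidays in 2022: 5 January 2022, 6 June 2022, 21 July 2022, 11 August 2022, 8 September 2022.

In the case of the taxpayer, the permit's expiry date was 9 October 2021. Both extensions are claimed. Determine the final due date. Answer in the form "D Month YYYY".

The third month after 9 October 2021 is January 2022, whose last day is 31 January 2022.
31 January 2022 (Monday) is already a business day.
Applying the 3 months extension: 3 months after 31 January 2022 is 30 April 2022 (day 31 does not exist in April, so the month's last day is used).
Because 30 April 2022 is a Saturday, the deadline becomes 2 May 2022 (Monday).
The 3-business-day extension runs from 2 May 2022 to 5 May 2022.
5 May 2022 falls on a Thursday, which is a business day, so no adjustment is needed.
The final due date is 5 May 2022.

5 May 2022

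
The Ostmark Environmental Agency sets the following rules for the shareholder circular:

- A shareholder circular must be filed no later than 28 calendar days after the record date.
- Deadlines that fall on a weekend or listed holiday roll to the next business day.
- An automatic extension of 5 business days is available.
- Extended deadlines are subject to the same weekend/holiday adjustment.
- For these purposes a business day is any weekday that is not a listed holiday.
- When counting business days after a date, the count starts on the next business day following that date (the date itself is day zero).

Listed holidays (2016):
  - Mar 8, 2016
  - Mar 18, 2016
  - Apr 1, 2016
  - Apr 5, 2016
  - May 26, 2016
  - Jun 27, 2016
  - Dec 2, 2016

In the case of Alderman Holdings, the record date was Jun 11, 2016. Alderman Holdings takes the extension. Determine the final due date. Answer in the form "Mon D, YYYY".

Jul 18, 2016

Adding 28 calendar days to Jun 11, 2016 gives Jul 9, 2016.
Jul 9, 2016 is a Saturday; the next business day is Jul 11, 2016 (Monday).
Applying the 5-business-day extension: 5 business days after Jul 11, 2016 is Jul 18, 2016.
Jul 18, 2016 is a Monday and not a listed holiday, so it stands.
So the filing is due Jul 18, 2016.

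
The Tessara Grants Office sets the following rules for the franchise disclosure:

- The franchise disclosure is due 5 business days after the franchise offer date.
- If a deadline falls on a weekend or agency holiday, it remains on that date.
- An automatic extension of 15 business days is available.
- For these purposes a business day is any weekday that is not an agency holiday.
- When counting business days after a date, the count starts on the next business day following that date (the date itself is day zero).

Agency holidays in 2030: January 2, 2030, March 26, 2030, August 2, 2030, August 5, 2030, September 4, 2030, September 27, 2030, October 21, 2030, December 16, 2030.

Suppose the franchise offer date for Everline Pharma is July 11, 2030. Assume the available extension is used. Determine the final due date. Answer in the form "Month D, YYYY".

Counting 5 business days after July 11, 2030 (skipping weekends and listed holidays) reaches July 18, 2030.
July 18, 2030 falls on a Thursday. The rules make no weekend/holiday allowance, so it remains July 18, 2030.
Applying the 15-business-day extension: 15 business days after July 18, 2030 is August 12, 2030.
August 12, 2030 is a Monday; no weekend or holiday adjustment applies.
Deadline: August 12, 2030.

August 12, 2030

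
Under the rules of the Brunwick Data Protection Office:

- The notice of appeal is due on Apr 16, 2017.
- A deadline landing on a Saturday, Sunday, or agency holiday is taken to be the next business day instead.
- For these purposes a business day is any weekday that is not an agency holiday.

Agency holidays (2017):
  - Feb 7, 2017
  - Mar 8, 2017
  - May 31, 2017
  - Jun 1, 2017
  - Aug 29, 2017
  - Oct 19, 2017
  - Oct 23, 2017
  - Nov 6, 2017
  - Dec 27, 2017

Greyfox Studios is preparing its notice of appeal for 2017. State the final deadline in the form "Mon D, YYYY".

Apr 17, 2017

Start from the fixed due date, Apr 16, 2017.
Apr 16, 2017 falls on a Sunday. Rolling to the next business day gives Apr 17, 2017, a Monday.
So the filing is due Apr 17, 2017.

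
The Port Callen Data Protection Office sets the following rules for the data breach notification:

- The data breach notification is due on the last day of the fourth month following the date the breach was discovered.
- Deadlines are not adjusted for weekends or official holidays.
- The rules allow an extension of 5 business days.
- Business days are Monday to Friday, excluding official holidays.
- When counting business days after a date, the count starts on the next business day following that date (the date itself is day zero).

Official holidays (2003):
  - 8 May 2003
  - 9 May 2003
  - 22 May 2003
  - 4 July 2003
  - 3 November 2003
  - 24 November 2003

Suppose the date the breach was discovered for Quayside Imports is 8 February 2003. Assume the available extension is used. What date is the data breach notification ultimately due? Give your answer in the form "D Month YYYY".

4 months after 8 February 2003 falls in June 2003; the last day of that month is 30 June 2003.
No adjustment is made for weekends or holidays, so 30 June 2003 stands.
The 5-business-day extension runs from 30 June 2003 to 8 July 2003.
8 July 2003 falls on a Tuesday. The rules make no weekend/holiday allowance, so it remains 8 July 2003.
Deadline: 8 July 2003.

8 July 2003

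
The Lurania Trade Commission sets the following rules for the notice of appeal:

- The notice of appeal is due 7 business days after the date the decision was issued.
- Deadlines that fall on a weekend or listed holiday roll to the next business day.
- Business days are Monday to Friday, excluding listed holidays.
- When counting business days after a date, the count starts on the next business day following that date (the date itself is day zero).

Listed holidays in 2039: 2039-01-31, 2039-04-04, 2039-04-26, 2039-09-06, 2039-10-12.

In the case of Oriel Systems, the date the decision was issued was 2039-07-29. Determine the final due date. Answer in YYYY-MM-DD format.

7 business days after 2039-07-29, excluding weekends and holidays, is 2039-08-09.
2039-08-09 falls on a Tuesday, which is a business day, so no adjustment is needed.
Deadline: 2039-08-09.

2039-08-09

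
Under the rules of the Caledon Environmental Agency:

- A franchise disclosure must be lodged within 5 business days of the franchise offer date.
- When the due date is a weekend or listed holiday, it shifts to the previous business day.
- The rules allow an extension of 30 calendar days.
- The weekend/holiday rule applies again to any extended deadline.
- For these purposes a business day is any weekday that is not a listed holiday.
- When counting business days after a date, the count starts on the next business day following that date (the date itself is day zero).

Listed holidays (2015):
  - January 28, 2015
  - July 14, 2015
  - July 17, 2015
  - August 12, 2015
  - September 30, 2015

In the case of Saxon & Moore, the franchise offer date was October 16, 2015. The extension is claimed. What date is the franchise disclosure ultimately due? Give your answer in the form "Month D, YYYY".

November 20, 2015

5 business days after October 16, 2015, excluding weekends and holidays, is October 23, 2015.
October 23, 2015 falls on a Friday, which is a business day, so no adjustment is needed.
With the 30-day extension, October 23, 2015 becomes November 22, 2015.
Because November 22, 2015 is a Sunday, the deadline becomes November 20, 2015 (Friday).
Final deadline: November 20, 2015.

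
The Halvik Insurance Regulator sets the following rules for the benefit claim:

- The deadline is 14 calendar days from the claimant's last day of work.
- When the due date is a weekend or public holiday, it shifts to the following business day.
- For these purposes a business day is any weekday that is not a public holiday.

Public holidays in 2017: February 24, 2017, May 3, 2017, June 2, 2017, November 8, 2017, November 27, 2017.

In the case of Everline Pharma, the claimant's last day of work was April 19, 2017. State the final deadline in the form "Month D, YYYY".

Trigger date April 19, 2017 + 14 calendar days = May 3, 2017.
May 3, 2017 falls on a listed holiday. Rolling to the next business day gives May 4, 2017, a Thursday.
So the filing is due May 4, 2017.

May 4, 2017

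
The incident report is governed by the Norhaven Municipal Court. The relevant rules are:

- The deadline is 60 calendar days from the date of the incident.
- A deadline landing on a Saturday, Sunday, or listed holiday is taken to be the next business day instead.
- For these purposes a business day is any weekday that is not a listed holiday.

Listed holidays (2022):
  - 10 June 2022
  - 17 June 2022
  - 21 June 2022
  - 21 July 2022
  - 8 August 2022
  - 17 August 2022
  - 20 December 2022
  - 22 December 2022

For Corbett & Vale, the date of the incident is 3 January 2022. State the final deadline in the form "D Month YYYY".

60 calendar days after 3 January 2022 is 4 March 2022.
4 March 2022 falls on a Friday, which is a business day, so no adjustment is needed.
The final due date is 4 March 2022.

4 March 2022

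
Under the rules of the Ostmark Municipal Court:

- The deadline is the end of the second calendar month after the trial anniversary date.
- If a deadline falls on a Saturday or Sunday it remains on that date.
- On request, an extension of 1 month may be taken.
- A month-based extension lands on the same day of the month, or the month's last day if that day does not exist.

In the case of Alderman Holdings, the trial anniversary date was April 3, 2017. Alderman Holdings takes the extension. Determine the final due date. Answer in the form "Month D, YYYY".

2 months after April 3, 2017 falls in June 2017; the last day of that month is June 30, 2017.
June 30, 2017 falls on a Friday. The rules make no weekend/holiday allowance, so it remains June 30, 2017.
Applying the 1 month extension: 1 month after June 30, 2017 is July 30, 2017.
July 30, 2017 is a Sunday; no weekend or holiday adjustment applies.
The final due date is July 30, 2017.

July 30, 2017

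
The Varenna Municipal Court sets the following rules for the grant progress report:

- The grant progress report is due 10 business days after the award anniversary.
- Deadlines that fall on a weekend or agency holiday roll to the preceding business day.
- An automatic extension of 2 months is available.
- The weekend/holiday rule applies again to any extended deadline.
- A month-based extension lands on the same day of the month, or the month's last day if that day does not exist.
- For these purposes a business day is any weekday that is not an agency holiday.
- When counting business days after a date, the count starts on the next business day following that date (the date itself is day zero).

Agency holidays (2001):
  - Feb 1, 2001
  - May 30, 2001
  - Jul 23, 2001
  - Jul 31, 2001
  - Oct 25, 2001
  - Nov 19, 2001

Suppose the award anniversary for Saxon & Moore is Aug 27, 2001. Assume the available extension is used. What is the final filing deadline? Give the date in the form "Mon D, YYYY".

Nov 9, 2001

Starting the day after Aug 27, 2001 and counting 10 business days lands on Sep 10, 2001.
Since Sep 10, 2001 is a Monday and not a holiday, the date is unchanged.
Add 2 months to Sep 10, 2001: Nov 10, 2001.
Nov 10, 2001 is a Saturday; the preceding business day is Nov 9, 2001 (Friday).
Final deadline: Nov 9, 2001.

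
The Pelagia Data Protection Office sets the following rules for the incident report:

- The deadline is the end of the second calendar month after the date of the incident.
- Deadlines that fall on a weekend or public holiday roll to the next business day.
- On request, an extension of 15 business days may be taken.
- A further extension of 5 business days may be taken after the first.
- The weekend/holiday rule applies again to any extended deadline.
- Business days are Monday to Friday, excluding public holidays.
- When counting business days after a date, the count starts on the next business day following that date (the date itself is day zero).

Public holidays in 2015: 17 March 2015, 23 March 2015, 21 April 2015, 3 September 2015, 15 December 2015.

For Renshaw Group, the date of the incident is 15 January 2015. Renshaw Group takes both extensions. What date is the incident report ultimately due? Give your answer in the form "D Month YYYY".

2 months after 15 January 2015 is March 2015; that month ends on 31 March 2015.
31 March 2015 falls on a Tuesday, which is a business day, so no adjustment is needed.
Counting 15 further business days from 31 March 2015 reaches 22 April 2015.
22 April 2015 is a Wednesday and not a listed holiday, so it stands.
Applying the 5-business-day extension: 5 business days after 22 April 2015 is 29 April 2015.
29 April 2015 is a Wednesday and not a listed holiday, so it stands.
Deadline: 29 April 2015.

29 April 2015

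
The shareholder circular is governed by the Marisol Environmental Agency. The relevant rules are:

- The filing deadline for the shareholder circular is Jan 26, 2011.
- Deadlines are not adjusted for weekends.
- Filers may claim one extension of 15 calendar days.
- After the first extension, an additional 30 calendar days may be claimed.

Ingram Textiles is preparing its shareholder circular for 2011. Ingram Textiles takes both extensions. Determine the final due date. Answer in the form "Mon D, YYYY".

Mar 12, 2011

The stated deadline is Jan 26, 2011.
Jan 26, 2011 is a Wednesday; no weekend or holiday adjustment applies.
The 15-calendar-day extension moves the deadline from Jan 26, 2011 to Feb 10, 2011.
Feb 10, 2011 is a Thursday; no weekend or holiday adjustment applies.
With the 30-day extension, Feb 10, 2011 becomes Mar 12, 2011.
Mar 12, 2011 falls on a Saturday. The rules make no weekend/holiday allowance, so it remains Mar 12, 2011.
The final due date is Mar 12, 2011.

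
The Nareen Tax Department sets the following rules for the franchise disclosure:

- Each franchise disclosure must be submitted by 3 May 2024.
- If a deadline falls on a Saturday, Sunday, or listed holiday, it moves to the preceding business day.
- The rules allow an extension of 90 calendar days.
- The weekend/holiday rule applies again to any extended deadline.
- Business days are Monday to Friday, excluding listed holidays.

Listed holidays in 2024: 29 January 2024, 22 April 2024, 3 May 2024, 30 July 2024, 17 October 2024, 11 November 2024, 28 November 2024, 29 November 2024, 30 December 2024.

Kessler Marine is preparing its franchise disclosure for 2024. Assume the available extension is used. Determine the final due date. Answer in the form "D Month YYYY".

Start from the fixed due date, 3 May 2024.
Because 3 May 2024 is a listed holiday, the deadline becomes 2 May 2024 (Thursday).
Applying the 90-calendar-day extension: 2 May 2024 + 90 days = 31 July 2024.
Since 31 July 2024 is a Wednesday and not a holiday, the date is unchanged.
Final deadline: 31 July 2024.

31 July 2024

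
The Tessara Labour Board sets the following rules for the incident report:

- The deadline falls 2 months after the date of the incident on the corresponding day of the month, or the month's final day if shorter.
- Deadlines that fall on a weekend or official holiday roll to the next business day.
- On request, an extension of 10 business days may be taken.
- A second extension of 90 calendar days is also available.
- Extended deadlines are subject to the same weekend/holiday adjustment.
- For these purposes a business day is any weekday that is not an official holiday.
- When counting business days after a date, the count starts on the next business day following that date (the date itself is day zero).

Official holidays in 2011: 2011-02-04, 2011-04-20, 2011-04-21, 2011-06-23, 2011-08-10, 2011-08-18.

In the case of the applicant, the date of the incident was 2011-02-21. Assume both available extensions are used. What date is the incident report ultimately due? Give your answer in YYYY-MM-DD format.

2 months after 2011-02-21, on the same day of the month, is 2011-04-21.
2011-04-21 falls on a listed holiday. Rolling to the next business day gives 2011-04-22, a Friday.
The 10-business-day extension runs from 2011-04-22 to 2011-05-06.
2011-05-06 falls on a Friday, which is a business day, so no adjustment is needed.
The 90-calendar-day extension moves the deadline from 2011-05-06 to 2011-08-04.
Since 2011-08-04 is a Thursday and not a holiday, the date is unchanged.
Deadline: 2011-08-04.

2011-08-04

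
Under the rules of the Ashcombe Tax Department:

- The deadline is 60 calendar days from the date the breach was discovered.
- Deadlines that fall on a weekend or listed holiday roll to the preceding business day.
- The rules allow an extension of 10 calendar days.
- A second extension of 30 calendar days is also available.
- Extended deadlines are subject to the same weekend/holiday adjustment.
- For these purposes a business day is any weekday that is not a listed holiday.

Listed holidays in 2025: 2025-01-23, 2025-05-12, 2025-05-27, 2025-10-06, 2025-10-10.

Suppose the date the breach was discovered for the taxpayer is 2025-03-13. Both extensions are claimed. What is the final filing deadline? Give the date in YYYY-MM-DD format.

Adding 60 calendar days to 2025-03-13 gives 2025-05-12.
2025-05-12 is a listed holiday; the preceding business day is 2025-05-09 (Friday).
Add the 10 calendar-day extension to 2025-05-09: 2025-05-19.
2025-05-19 is a Monday and not a listed holiday, so it stands.
Add the 30 calendar-day extension to 2025-05-19: 2025-06-18.
2025-06-18 (Wednesday) is already a business day.
So the filing is due 2025-06-18.

2025-06-18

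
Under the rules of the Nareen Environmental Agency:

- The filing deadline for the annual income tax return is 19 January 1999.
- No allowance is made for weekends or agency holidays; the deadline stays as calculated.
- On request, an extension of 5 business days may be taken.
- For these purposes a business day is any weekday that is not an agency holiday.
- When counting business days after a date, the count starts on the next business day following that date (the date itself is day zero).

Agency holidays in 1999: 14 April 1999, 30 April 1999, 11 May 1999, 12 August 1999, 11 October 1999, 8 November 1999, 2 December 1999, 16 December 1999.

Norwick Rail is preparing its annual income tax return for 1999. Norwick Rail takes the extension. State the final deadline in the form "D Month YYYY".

26 January 1999

The stated deadline is 19 January 1999.
No adjustment is made for weekends or holidays, so 19 January 1999 stands.
The 5-business-day extension runs from 19 January 1999 to 26 January 1999.
No adjustment is made for weekends or holidays, so 26 January 1999 stands.
So the filing is due 26 January 1999.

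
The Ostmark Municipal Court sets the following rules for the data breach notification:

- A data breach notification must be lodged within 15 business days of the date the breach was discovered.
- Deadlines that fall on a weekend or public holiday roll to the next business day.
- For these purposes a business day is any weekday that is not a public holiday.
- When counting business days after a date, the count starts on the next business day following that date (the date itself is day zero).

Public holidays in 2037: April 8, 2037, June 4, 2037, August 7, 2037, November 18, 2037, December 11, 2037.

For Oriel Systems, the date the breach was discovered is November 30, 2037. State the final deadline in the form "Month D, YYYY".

December 22, 2037

Counting 15 business days after November 30, 2037 (skipping weekends and listed holidays) reaches December 22, 2037.
December 22, 2037 falls on a Tuesday, which is a business day, so no adjustment is needed.
Final deadline: December 22, 2037.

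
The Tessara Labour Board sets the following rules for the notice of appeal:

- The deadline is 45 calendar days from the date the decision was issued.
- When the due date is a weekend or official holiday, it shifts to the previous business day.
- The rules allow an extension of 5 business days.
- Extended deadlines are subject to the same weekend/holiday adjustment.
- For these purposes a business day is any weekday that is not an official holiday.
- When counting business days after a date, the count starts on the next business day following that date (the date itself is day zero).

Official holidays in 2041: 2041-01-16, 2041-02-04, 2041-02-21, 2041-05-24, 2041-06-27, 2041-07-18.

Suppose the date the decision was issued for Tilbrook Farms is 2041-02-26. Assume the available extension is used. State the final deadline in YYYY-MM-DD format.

Adding 45 calendar days to 2041-02-26 gives 2041-04-12.
2041-04-12 falls on a Friday, which is a business day, so no adjustment is needed.
Counting 5 further business days from 2041-04-12 reaches 2041-04-19.
Since 2041-04-19 is a Friday and not a holiday, the date is unchanged.
The final due date is 2041-04-19.

2041-04-19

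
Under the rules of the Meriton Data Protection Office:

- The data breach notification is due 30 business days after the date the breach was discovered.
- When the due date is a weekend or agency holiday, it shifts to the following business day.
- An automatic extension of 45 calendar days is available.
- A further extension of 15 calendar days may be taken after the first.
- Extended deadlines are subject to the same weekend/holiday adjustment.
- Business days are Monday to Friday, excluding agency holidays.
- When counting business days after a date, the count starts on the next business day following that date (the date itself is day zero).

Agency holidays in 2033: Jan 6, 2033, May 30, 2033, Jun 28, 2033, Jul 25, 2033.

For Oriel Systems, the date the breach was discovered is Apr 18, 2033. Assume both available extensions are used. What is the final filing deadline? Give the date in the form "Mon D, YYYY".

30 business days after Apr 18, 2033, excluding weekends and holidays, is May 31, 2033.
May 31, 2033 is a Tuesday and not a listed holiday, so it stands.
Add the 45 calendar-day extension to May 31, 2033: Jul 15, 2033.
Since Jul 15, 2033 is a Friday and not a holiday, the date is unchanged.
With the 15-day extension, Jul 15, 2033 becomes Jul 30, 2033.
Jul 30, 2033 is a Saturday, so it moves to the next business day, Aug 1, 2033 (Monday).
So the filing is due Aug 1, 2033.

Aug 1, 2033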